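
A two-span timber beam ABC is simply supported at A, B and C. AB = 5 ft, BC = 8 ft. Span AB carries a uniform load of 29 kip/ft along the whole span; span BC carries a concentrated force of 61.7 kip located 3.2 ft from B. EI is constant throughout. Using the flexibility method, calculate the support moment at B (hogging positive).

Insert a hinge at B; M_B is the redundant, and each span becomes simply supported.
End slopes at the hinge B, treating each span as simply supported:
  span AB: UDL 29: wL³/(24EI) = 151/EI
  span BC: point load 61.7 at a = 3.2: Pab(L + b)/(6LEI) = 252.7/EI
  relative rotation θ_0 = (151 + 252.7)/EI = 403.8/EI
A unit hogging moment at B produces rotation L₁/(3EI) + L₂/(3EI) = 4.333/EI.
Slope continuity at B: θ_0 = M_B·4.333/EI, so M_B = 403.8/4.333 = 93.18 kip·ft (hogging).

M_B = 93.18 kip·ft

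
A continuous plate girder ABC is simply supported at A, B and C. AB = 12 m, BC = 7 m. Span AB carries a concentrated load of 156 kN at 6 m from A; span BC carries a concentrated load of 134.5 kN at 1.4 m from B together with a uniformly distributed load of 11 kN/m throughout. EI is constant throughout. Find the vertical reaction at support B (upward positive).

R_B = 291.2 kN

Insert a hinge at B; M_B is the redundant, and each span becomes simply supported.
Discontinuity in slope at B on the released structure — sum the simple-span end rotations:
  span AB: point load 156 at a = 6: Pab(L + a)/(6LEI) = 1404/EI
  span BC: point load 134.5 at a = 1.4: Pab(L + b)/(6LEI) = 316.3/EI
  span BC: UDL 11: wL³/(24EI) = 157.2/EI
  relative rotation θ_0 = (1404 + 473.6)/EI = 1878/EI
A unit hogging moment at B produces rotation L₁/(3EI) + L₂/(3EI) = 6.333/EI.
Compatibility: M_B·(L₁+L₂)/(3EI) = θ_0, giving M_B = 296.5 kN·m (hogging).
Span AB, ΣM about A with M_B applied at B: R_B^{AB}·12 = 936 + 296.5, so R_B^{AB} = 102.7 kN and R_A = 156 − 102.7 = 53.3 kN.
Span BC, ΣM about C: R_B^{BC}·7 = 1023 + 296.5, so R_B^{BC} = 188.5 kN and R_C = 211.5 − 188.5 = 23.05 kN.
R_B = 102.7 + 188.5 = 291.2 kN.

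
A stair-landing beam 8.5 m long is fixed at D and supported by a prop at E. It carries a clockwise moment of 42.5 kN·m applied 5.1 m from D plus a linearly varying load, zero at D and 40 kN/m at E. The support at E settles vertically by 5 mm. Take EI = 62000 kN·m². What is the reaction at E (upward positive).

R_E = 98.29 kN

Release the roller at E. Primary structure: cantilever fixed at D.
Deflection at E on the released cantilever, summing each load's contribution:
  clockwise couple 42.5 at a = 5.1: M₀a(2L − a)/(2EI) = 1290/EI
  triangular load, peak 40 at the free end: 11w₀L⁴/(120EI) = 19140/EI
  δ_0 = 20430/EI
Flexibility coefficient — unit upward force at E: δ_{EE} = L³/(3EI) = 204.7/EI.
With EI = 62000 kN·m²: δ_0 = 0.32951 m and δ_{EE} = 0.003302 m/kN.
Compatibility — the beam at E must follow the support down by 0.005 m: δ_0 − R_E·δ_{EE} = 0.005, so R_E = (0.32951 − 0.005)/0.003302 = 98.29 kN.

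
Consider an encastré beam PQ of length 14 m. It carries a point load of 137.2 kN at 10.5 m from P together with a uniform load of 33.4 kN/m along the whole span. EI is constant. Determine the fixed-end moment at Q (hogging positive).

Take the two fixed-end moments M_P, M_Q as redundants; the released structure is the simple span PQ.
Simple-span end rotations at P and Q under the given loads:
  at P: point load 137.2 at a = 10.5: Pab(L + b)/(6LEI) = 1050/EI
  at Q: point load 137.2 at a = 10.5: Pab(L + a)/(6LEI) = 1471/EI
  at P: UDL 33.4: wL³/(24EI) = 3819/EI
  at Q: UDL 33.4: wL³/(24EI) = 3819/EI
  θ_P0 = 4869/EI,  θ_Q0 = 5289/EI
Flexibility coefficients: a unit moment at one end gives L/(3EI) there and L/(6EI) at the far end, so f₁₁ = f₂₂ = 4.667/EI and f₁₂ = f₂₁ = 2.333/EI.
Compatibility — zero rotation at each built-in end:
  4.667 M_P + 2.333 M_Q = 4869
  2.333 M_P + 4.667 M_Q = 5289
Solving the pair gives M_P = 635.6 kN·m and M_Q = 815.6 kN·m (hogging).

M_Q = 815.6 kN·m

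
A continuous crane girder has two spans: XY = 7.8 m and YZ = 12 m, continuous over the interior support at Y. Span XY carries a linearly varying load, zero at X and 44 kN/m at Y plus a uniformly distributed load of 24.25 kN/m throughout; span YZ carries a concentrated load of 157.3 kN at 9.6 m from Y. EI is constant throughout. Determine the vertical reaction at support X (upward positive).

Take M_Y as the redundant. Released structure: two simple spans XY and YZ with a hinge at Y.
End slopes at the hinge Y, treating each span as simply supported:
  span XY: triangular load, peak 44: w₀L³/(45EI) = 464/EI
  span XY: UDL 24.25: wL³/(24EI) = 479.5/EI
  span YZ: point load 157.3 at a = 9.6: Pab(L + b)/(6LEI) = 724.8/EI
  relative rotation θ_0 = (943.5 + 724.8)/EI = 1668/EI
A unit hogging moment at Y produces rotation L₁/(3EI) + L₂/(3EI) = 6.6/EI.
Slope continuity at Y: θ_0 = M_Y·6.6/EI, so M_Y = 1668/6.6 = 252.8 kN·m (hogging).
Span XY, ΣM about X with M_Y applied at Y: R_Y^{XY}·7.8 = 1630 + 252.8, so R_Y^{XY} = 241.4 kN and R_X = 360.8 − 241.4 = 119.4 kN.

R_X = 119.4 kN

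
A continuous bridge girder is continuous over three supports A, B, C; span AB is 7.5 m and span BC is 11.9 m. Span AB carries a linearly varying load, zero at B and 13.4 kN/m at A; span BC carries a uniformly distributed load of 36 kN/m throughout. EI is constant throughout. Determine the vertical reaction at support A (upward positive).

R_A = -20.88 kN

Insert a hinge at B; M_B is the redundant, and each span becomes simply supported.
Rotations at B on the released spans (each span's end-slope, ×1/EI):
  span AB: triangular load, peak 13.4: 7w₀L³/(360EI) = 109.9/EI
  span BC: UDL 36: wL³/(24EI) = 2528/EI
  relative rotation θ_0 = (109.9 + 2528)/EI = 2638/EI
A unit hogging moment at B produces rotation L₁/(3EI) + L₂/(3EI) = 6.467/EI.
Compatibility: M_B·(L₁+L₂)/(3EI) = θ_0, giving M_B = 407.9 kN·m (hogging).
Span AB, ΣM about A with M_B applied at B: R_B^{AB}·7.5 = 125.6 + 407.9, so R_B^{AB} = 71.13 kN and R_A = 50.25 − 71.13 = -20.88 kN.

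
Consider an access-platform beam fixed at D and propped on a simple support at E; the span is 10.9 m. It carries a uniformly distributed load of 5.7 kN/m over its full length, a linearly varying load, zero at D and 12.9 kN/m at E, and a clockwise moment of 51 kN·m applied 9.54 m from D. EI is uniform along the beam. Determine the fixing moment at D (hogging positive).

M_D = 149.7 kN·m

Release the roller at E. Primary structure: cantilever fixed at D.
Free-end deflection of the primary structure under the applied loading (downward +):
  UDL 5.7: wL⁴/(8EI) = 10058/EI
  triangular load, peak 12.9 at the free end: 11w₀L⁴/(120EI) = 16692/EI
  clockwise couple 51 at a = 9.54: M₀a(2L − a)/(2EI) = 2982/EI
  δ_0 = 29732/EI
Flexibility coefficient — unit upward force at E: δ_{EE} = L³/(3EI) = 431.7/EI.
Compatibility at E: δ_0 − R_E·δ_{EE} = 0, so R_E = 29732/431.7 = 68.88 kN.
Moment equilibrium about D: M_D = Σ(load moments about D) − R_E·L = 900.5 − 68.88×10.9 = 149.7 kN·m.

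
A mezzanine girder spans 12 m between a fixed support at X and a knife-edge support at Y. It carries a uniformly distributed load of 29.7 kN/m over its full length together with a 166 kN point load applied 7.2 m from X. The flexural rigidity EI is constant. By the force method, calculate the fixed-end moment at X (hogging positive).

Release the roller at Y. Primary structure: cantilever fixed at X.
Deflection at Y on the released cantilever, summing each load's contribution:
  UDL 29.7: wL⁴/(8EI) = 76982/EI
  point load 166 at a = 7.2: Pa²(3L − a)/(6EI) = 41306/EI
  δ_0 = 118289/EI
Flexibility coefficient — unit upward force at Y: δ_{YY} = L³/(3EI) = 576/EI.
The prop prevents deflection at Y: R_Y = δ_0/δ_{YY} = 118289/576 = 205.4 kN.
Moment equilibrium about X: M_X = Σ(load moments about X) − R_Y·L = 3334 − 205.4×12 = 869.3 kN·m.

M_X = 869.3 kN·m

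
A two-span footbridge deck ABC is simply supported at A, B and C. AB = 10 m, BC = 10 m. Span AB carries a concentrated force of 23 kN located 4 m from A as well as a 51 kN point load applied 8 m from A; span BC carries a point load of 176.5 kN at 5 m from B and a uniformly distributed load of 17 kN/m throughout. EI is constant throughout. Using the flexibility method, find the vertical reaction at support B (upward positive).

R_B = 288.8 kN

Take M_B as the redundant. Released structure: two simple spans AB and BC with a hinge at B.
Rotations at B on the released spans (each span's end-slope, ×1/EI):
  span AB: point load 23 at a = 4: Pab(L + a)/(6LEI) = 128.8/EI
  span AB: point load 51 at a = 8: Pab(L + a)/(6LEI) = 244.8/EI
  span BC: point load 176.5 at a = 5: Pab(L + b)/(6LEI) = 1103/EI
  span BC: UDL 17: wL³/(24EI) = 708.3/EI
  relative rotation θ_0 = (373.6 + 1811)/EI = 2185/EI
A unit hogging moment at B produces rotation L₁/(3EI) + L₂/(3EI) = 6.667/EI.
Compatibility: M_B·(L₁+L₂)/(3EI) = θ_0, giving M_B = 327.8 kN·m (hogging).
Span AB, ΣM about A with M_B applied at B: R_B^{AB}·10 = 500 + 327.8, so R_B^{AB} = 82.78 kN and R_A = 74 − 82.78 = -8.776 kN.
Span BC, ΣM about C: R_B^{BC}·10 = 1732 + 327.8, so R_B^{BC} = 206 kN and R_C = 346.5 − 206 = 140.5 kN.
R_B = 82.78 + 206 = 288.8 kN.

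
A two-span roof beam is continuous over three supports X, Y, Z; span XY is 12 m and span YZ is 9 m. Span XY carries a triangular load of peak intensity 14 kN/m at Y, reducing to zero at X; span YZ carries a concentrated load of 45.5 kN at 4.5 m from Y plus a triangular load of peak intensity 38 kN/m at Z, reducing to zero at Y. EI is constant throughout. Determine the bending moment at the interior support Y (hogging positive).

Release continuity at Y by inserting a hinge; the redundant is the internal moment M_Y. The primary structure is two simply-supported spans XY and YZ.
Discontinuity in slope at Y on the released structure — sum the simple-span end rotations:
  span XY: triangular load, peak 14: w₀L³/(45EI) = 537.6/EI
  span YZ: point load 45.5 at a = 4.5: Pab(L + b)/(6LEI) = 230.3/EI
  span YZ: triangular load, peak 38: 7w₀L³/(360EI) = 538.6/EI
  relative rotation θ_0 = (537.6 + 769)/EI = 1307/EI
A unit hogging moment at Y produces rotation L₁/(3EI) + L₂/(3EI) = 7/EI.
Compatibility: M_Y·(L₁+L₂)/(3EI) = θ_0, giving M_Y = 186.7 kN·m (hogging).

M_Y = 186.7 kN·m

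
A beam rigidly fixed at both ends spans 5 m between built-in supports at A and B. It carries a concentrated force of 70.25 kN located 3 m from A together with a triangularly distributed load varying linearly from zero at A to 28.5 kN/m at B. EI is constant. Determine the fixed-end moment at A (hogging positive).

Take the two fixed-end moments M_A, M_B as redundants; the released structure is the simple span AB.
End rotations of the released simple span under the applied load (×1/EI):
  at A: point load 70.25 at a = 3: Pab(L + b)/(6LEI) = 98.35/EI
  at B: point load 70.25 at a = 3: Pab(L + a)/(6LEI) = 112.4/EI
  at A: triangular load, peak 28.5: 7w₀L³/(360EI) = 69.27/EI
  at B: triangular load, peak 28.5: w₀L³/(45EI) = 79.17/EI
  θ_A0 = 167.6/EI,  θ_B0 = 191.6/EI
Flexibility coefficients: a unit moment at one end gives L/(3EI) there and L/(6EI) at the far end, so f₁₁ = f₂₂ = 1.667/EI and f₁₂ = f₂₁ = 0.8333/EI.
Compatibility — zero rotation at each built-in end:
  1.667 M_A + 0.8333 M_B = 167.6
  0.8333 M_A + 1.667 M_B = 191.6
Solving the pair gives M_A = 57.47 kN·m and M_B = 86.2 kN·m (hogging).

M_A = 57.47 kN·m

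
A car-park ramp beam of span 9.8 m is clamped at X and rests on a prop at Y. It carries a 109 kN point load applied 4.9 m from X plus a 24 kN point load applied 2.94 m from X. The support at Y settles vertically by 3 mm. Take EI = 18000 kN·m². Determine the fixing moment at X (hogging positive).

Remove the prop at Y; the released (primary) structure is a cantilever built in at X.
Deflection at Y on the released cantilever, summing each load's contribution:
  point load 109 at a = 4.9: Pa²(3L − a)/(6EI) = 10686/EI
  point load 24 at a = 2.94: Pa²(3L − a)/(6EI) = 914.8/EI
  δ_0 = 11601/EI
Tip deflection under a unit load at Y: L³/(3EI) = 313.7/EI.
With EI = 18000 kN·m²: δ_0 = 0.64452 m and δ_{YY} = 0.017429 m/kN.
Compatibility — the beam at Y must follow the support down by 0.003 m: δ_0 − R_Y·δ_{YY} = 0.003, so R_Y = (0.64452 − 0.003)/0.017429 = 36.81 kN.
Moment equilibrium about X: M_X = Σ(load moments about X) − R_Y·L = 604.7 − 36.81×9.8 = 244 kN·m.

M_X = 244 kN·m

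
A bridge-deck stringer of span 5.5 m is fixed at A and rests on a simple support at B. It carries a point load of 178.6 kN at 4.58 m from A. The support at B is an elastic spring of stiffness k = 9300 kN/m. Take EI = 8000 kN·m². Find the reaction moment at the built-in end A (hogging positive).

M_A = 91.13 kN·m

Remove the prop at B; the released (primary) structure is a cantilever built in at A.
Deflection at B on the released cantilever, summing each load's contribution:
  point load 178.6 at a = 4.58: Pa²(3L − a)/(6EI) = 7443/EI
Tip deflection under a unit load at B: L³/(3EI) = 55.46/EI.
With EI = 8000 kN·m²: δ_0 = 0.93035 m and δ_{BB} = 0.006932 m/kN.
Compatibility — the spring shortens by R_B/k under the reaction it provides: δ_0 − R_B·δ_{BB} = R_B/k. With 1/k = 0.000108 m/kN, R_B = δ_0 / (δ_{BB} + 1/k) = 0.93035 / (0.006932 + 0.000108) = 132.2 kN.
Moment equilibrium about A: M_A = Σ(load moments about A) − R_B·L = 818 − 132.2×5.5 = 91.13 kN·m.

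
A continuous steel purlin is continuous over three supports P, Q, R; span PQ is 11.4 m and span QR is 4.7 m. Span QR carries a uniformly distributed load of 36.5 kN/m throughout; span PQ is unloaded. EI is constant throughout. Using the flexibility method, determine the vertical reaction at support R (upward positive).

R_R = 79.52 kN

Release continuity at Q by inserting a hinge; the redundant is the internal moment M_Q. The primary structure is two simply-supported spans PQ and QR.
Rotations at Q on the released spans (each span's end-slope, ×1/EI):
  span QR: UDL 36.5: wL³/(24EI) = 157.9/EI
  relative rotation θ_0 = (0 + 157.9)/EI = 157.9/EI
A unit hogging moment at Q produces rotation L₁/(3EI) + L₂/(3EI) = 5.367/EI.
Compatibility: M_Q·(L₁+L₂)/(3EI) = θ_0, giving M_Q = 29.42 kN·m (hogging).
Span QR, ΣM about R: R_Q^{QR}·4.7 = 403.1 + 29.42, so R_Q^{QR} = 92.03 kN and R_R = 171.6 − 92.03 = 79.52 kN.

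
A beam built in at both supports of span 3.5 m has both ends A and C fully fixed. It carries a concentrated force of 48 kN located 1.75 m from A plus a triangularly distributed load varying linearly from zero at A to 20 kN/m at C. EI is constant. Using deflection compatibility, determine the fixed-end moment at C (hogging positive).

M_C = 33.25 kN·m

Take the two fixed-end moments M_A, M_C as redundants; the released structure is the simple span AC.
On the primary (simply-supported) span, the end slopes from the loading are:
  at A: point load 48 at a = 1.75: Pab(L + b)/(6LEI) = 36.75/EI
  at C: point load 48 at a = 1.75: Pab(L + a)/(6LEI) = 36.75/EI
  at A: triangular load, peak 20: 7w₀L³/(360EI) = 16.67/EI
  at C: triangular load, peak 20: w₀L³/(45EI) = 19.06/EI
  θ_A0 = 53.42/EI,  θ_C0 = 55.81/EI
Flexibility coefficients: a unit moment at one end gives L/(3EI) there and L/(6EI) at the far end, so f₁₁ = f₂₂ = 1.167/EI and f₁₂ = f₂₁ = 0.5833/EI.
Compatibility — zero rotation at each built-in end:
  1.167 M_A + 0.5833 M_C = 53.42
  0.5833 M_A + 1.167 M_C = 55.81
Solving the pair gives M_A = 29.17 kN·m and M_C = 33.25 kN·m (hogging).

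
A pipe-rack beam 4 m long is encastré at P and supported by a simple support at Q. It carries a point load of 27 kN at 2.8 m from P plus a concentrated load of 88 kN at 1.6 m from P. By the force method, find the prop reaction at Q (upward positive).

Remove the prop at Q; the released (primary) structure is a cantilever built in at P.
Primary-structure tip deflection at Q by superposition:
  point load 27 at a = 2.8: Pa²(3L − a)/(6EI) = 324.6/EI
  point load 88 at a = 1.6: Pa²(3L − a)/(6EI) = 390.5/EI
  δ_0 = 715.1/EI
Tip deflection under a unit load at Q: L³/(3EI) = 21.33/EI.
The prop prevents deflection at Q: R_Q = δ_0/δ_{QQ} = 715.1/21.33 = 33.52 kN.

R_Q = 33.52 kN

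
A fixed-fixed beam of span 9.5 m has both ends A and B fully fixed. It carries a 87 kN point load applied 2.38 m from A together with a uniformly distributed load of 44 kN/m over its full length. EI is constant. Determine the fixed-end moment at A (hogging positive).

Release both end moments; the primary structure is a simply-supported span AB with redundants M_A and M_B.
Simple-span end rotations at A and B under the given loads:
  at A: point load 87 at a = 2.38: Pab(L + b)/(6LEI) = 429.9/EI
  at B: point load 87 at a = 2.38: Pab(L + a)/(6LEI) = 307.3/EI
  at A: UDL 44: wL³/(24EI) = 1572/EI
  at B: UDL 44: wL³/(24EI) = 1572/EI
  θ_A0 = 2002/EI,  θ_B0 = 1879/EI
Flexibility coefficients: a unit moment at one end gives L/(3EI) there and L/(6EI) at the far end, so f₁₁ = f₂₂ = 3.167/EI and f₁₂ = f₂₁ = 1.583/EI.
Compatibility — zero rotation at each built-in end:
  3.167 M_A + 1.583 M_B = 2002
  1.583 M_A + 3.167 M_B = 1879
Solving the pair gives M_A = 447.2 kN·m and M_B = 369.8 kN·m (hogging).

M_A = 447.2 kN·m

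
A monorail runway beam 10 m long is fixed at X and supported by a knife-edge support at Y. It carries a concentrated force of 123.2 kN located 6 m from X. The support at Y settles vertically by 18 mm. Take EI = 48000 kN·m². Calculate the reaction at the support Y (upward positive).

R_Y = 50.63 kN

Remove the prop at Y; the released (primary) structure is a cantilever built in at X.
Primary-structure tip deflection at Y by superposition:
  point load 123.2 at a = 6: Pa²(3L − a)/(6EI) = 17741/EI
Flexibility coefficient — unit upward force at Y: δ_{YY} = L³/(3EI) = 333.3/EI.
With EI = 48000 kN·m²: δ_0 = 0.3696 m and δ_{YY} = 0.006944 m/kN.
Compatibility — the beam at Y must follow the support down by 0.018 m: δ_0 − R_Y·δ_{YY} = 0.018, so R_Y = (0.3696 − 0.018)/0.006944 = 50.63 kN.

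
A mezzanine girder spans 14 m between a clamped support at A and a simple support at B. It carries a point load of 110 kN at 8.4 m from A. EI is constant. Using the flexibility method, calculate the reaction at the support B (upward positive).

Release the roller at B. Primary structure: cantilever fixed at A.
Primary-structure tip deflection at B by superposition:
  point load 110 at a = 8.4: Pa²(3L − a)/(6EI) = 43465/EI
Tip deflection under a unit load at B: L³/(3EI) = 914.7/EI.
Compatibility at B: δ_0 − R_B·δ_{BB} = 0, so R_B = 43465/914.7 = 47.52 kN.

R_B = 47.52 kN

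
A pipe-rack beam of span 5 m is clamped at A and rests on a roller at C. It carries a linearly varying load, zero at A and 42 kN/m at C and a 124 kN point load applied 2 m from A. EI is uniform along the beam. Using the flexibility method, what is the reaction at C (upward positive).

R_C = 83.54 kN

Release the roller at C. Primary structure: cantilever fixed at A.
Downward deflection at the released point C due to the loads:
  triangular load, peak 42 at the free end: 11w₀L⁴/(120EI) = 2406/EI
  point load 124 at a = 2: Pa²(3L − a)/(6EI) = 1075/EI
  δ_0 = 3481/EI
Flexibility coefficient — unit upward force at C: δ_{CC} = L³/(3EI) = 41.67/EI.
The prop prevents deflection at C: R_C = δ_0/δ_{CC} = 3481/41.67 = 83.54 kN.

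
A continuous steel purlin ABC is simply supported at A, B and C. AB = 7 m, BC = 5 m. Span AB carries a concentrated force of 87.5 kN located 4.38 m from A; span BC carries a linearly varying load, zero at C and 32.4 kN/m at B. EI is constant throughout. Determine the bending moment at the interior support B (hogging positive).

Release continuity at B by inserting a hinge; the redundant is the internal moment M_B. The primary structure is two simply-supported spans AB and BC.
Discontinuity in slope at B on the released structure — sum the simple-span end rotations:
  span AB: point load 87.5 at a = 4.38: Pab(L + a)/(6LEI) = 272.1/EI
  span BC: triangular load, peak 32.4: w₀L³/(45EI) = 90/EI
  relative rotation θ_0 = (272.1 + 90)/EI = 362.1/EI
A unit hogging moment at B produces rotation L₁/(3EI) + L₂/(3EI) = 4/EI.
Compatibility: M_B·(L₁+L₂)/(3EI) = θ_0, giving M_B = 90.52 kN·m (hogging).

M_B = 90.52 kN·m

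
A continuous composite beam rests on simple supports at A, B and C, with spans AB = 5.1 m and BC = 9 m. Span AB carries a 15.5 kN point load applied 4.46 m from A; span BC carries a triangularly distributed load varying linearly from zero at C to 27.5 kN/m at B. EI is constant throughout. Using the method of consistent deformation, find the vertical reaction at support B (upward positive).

R_B = 126.1 kN

Insert a hinge at B; M_B is the redundant, and each span becomes simply supported.
Discontinuity in slope at B on the released structure — sum the simple-span end rotations:
  span AB: point load 15.5 at a = 4.46: Pab(L + a)/(6LEI) = 13.82/EI
  span BC: triangular load, peak 27.5: w₀L³/(45EI) = 445.5/EI
  relative rotation θ_0 = (13.82 + 445.5)/EI = 459.3/EI
A unit hogging moment at B produces rotation L₁/(3EI) + L₂/(3EI) = 4.7/EI.
Slope continuity at B: θ_0 = M_B·4.7/EI, so M_B = 459.3/4.7 = 97.73 kN·m (hogging).
Span AB, ΣM about A with M_B applied at B: R_B^{AB}·5.1 = 69.13 + 97.73, so R_B^{AB} = 32.72 kN and R_A = 15.5 − 32.72 = -17.22 kN.
Span BC, ΣM about C: R_B^{BC}·9 = 742.5 + 97.73, so R_B^{BC} = 93.36 kN and R_C = 123.8 − 93.36 = 30.39 kN.
R_B = 32.72 + 93.36 = 126.1 kN.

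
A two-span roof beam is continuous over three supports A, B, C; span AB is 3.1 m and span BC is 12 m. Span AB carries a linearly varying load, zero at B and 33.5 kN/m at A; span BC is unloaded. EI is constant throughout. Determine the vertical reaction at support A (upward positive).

R_A = 33.37 kN

Insert a hinge at B; M_B is the redundant, and each span becomes simply supported.
Discontinuity in slope at B on the released structure — sum the simple-span end rotations:
  span AB: triangular load, peak 33.5: 7w₀L³/(360EI) = 19.41/EI
  relative rotation θ_0 = (19.41 + 0)/EI = 19.41/EI
A unit hogging moment at B produces rotation L₁/(3EI) + L₂/(3EI) = 5.033/EI.
Slope continuity at B: θ_0 = M_B·5.033/EI, so M_B = 19.41/5.033 = 3.855 kN·m (hogging).
Span AB, ΣM about A with M_B applied at B: R_B^{AB}·3.1 = 53.66 + 3.855, so R_B^{AB} = 18.55 kN and R_A = 51.92 − 18.55 = 33.37 kN.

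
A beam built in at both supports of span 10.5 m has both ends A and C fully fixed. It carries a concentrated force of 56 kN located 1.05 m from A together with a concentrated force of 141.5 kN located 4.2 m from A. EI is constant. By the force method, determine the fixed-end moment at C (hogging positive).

M_C = 147.9 kN·m

Take the two fixed-end moments M_A, M_C as redundants; the released structure is the simple span AC.
End rotations of the released simple span under the applied load (×1/EI):
  at A: point load 56 at a = 1.05: Pab(L + b)/(6LEI) = 176/EI
  at C: point load 56 at a = 1.05: Pab(L + a)/(6LEI) = 101.9/EI
  at A: point load 141.5 at a = 4.2: Pab(L + b)/(6LEI) = 998.4/EI
  at C: point load 141.5 at a = 4.2: Pab(L + a)/(6LEI) = 873.6/EI
  θ_A0 = 1174/EI,  θ_C0 = 975.5/EI
Flexibility coefficients: a unit moment at one end gives L/(3EI) there and L/(6EI) at the far end, so f₁₁ = f₂₂ = 3.5/EI and f₁₂ = f₂₁ = 1.75/EI.
Compatibility — zero rotation at each built-in end:
  3.5 M_A + 1.75 M_C = 1174
  1.75 M_A + 3.5 M_C = 975.5
Solving the pair gives M_A = 261.6 kN·m and M_C = 147.9 kN·m (hogging).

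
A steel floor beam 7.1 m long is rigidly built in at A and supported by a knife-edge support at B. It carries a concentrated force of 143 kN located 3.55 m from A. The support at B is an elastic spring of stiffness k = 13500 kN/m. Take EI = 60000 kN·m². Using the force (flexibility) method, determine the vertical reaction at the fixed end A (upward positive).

Remove the prop at B; the released (primary) structure is a cantilever built in at A.
Deflection at B on the released cantilever, summing each load's contribution:
  point load 143 at a = 3.55: Pa²(3L − a)/(6EI) = 5331/EI
Tip deflection under a unit load at B: L³/(3EI) = 119.3/EI.
With EI = 60000 kN·m²: δ_0 = 0.088856 m and δ_{BB} = 0.001988 m/kN.
Compatibility — the spring shortens by R_B/k under the reaction it provides: δ_0 − R_B·δ_{BB} = R_B/k. With 1/k = 0.000074 m/kN, R_B = δ_0 / (δ_{BB} + 1/k) = 0.088856 / (0.001988 + 0.000074) = 43.08 kN.
Vertical equilibrium: R_A = ΣP − R_B = 143 − 43.08 = 99.92 kN.

R_A = 99.92 kN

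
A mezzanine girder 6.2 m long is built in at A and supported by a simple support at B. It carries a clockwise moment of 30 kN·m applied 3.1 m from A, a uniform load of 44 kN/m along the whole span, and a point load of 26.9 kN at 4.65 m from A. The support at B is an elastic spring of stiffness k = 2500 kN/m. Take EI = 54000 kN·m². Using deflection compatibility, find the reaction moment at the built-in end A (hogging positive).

M_A = 392.6 kN·m

Choose R_B as the redundant. The primary structure is the cantilever fixed at A.
Deflection at B on the released cantilever, summing each load's contribution:
  clockwise couple 30 at a = 3.1: M₀a(2L − a)/(2EI) = 432.4/EI
  UDL 44: wL⁴/(8EI) = 8127/EI
  point load 26.9 at a = 4.65: Pa²(3L − a)/(6EI) = 1352/EI
  δ_0 = 9912/EI
Tip deflection under a unit load at B: L³/(3EI) = 79.44/EI.
With EI = 54000 kN·m²: δ_0 = 0.18355 m and δ_{BB} = 0.001471 m/kN.
Compatibility — the spring shortens by R_B/k under the reaction it provides: δ_0 − R_B·δ_{BB} = R_B/k. With 1/k = 0.0004 m/kN, R_B = δ_0 / (δ_{BB} + 1/k) = 0.18355 / (0.001471 + 0.0004) = 98.09 kN.
Moment equilibrium about A: M_A = Σ(load moments about A) − R_B·L = 1001 − 98.09×6.2 = 392.6 kN·m.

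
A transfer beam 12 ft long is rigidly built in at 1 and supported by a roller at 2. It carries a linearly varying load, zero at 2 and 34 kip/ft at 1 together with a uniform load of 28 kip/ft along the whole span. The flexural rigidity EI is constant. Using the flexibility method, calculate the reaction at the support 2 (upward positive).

R_2 = 166.8 kip

Release the roller at 2. Primary structure: cantilever fixed at 1.
Primary-structure tip deflection at 2 by superposition:
  triangular load, peak 34 at the fixed end: w₀L⁴/(30EI) = 23501/EI
  UDL 28: wL⁴/(8EI) = 72576/EI
  δ_0 = 96077/EI
Flexibility coefficient — unit upward force at 2: δ_{22} = L³/(3EI) = 576/EI.
Compatibility at 2: δ_0 − R_2·δ_{22} = 0, so R_2 = 96077/576 = 166.8 kip.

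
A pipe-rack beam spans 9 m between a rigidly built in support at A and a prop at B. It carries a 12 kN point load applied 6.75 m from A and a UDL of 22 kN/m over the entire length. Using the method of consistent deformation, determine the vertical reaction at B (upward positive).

Remove the prop at B; the released (primary) structure is a cantilever built in at A.
Deflection at B on the released cantilever, summing each load's contribution:
  point load 12 at a = 6.75: Pa²(3L − a)/(6EI) = 1845/EI
  UDL 22: wL⁴/(8EI) = 18043/EI
  δ_0 = 19888/EI
Tip deflection under a unit load at B: L³/(3EI) = 243/EI.
The prop prevents deflection at B: R_B = δ_0/δ_{BB} = 19888/243 = 81.84 kN.

R_B = 81.84 kN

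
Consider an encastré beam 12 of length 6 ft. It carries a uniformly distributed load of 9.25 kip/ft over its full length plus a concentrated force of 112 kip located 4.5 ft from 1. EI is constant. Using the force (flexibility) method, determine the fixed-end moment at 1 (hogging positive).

Take the two fixed-end moments M_1, M_2 as redundants; the released structure is the simple span 12.
On the primary (simply-supported) span, the end slopes from the loading are:
  at 1: UDL 9.25: wL³/(24EI) = 83.25/EI
  at 2: UDL 9.25: wL³/(24EI) = 83.25/EI
  at 1: point load 112 at a = 4.5: Pab(L + b)/(6LEI) = 157.5/EI
  at 2: point load 112 at a = 4.5: Pab(L + a)/(6LEI) = 220.5/EI
  θ_10 = 240.8/EI,  θ_20 = 303.8/EI
Flexibility coefficients: a unit moment at one end gives L/(3EI) there and L/(6EI) at the far end, so f₁₁ = f₂₂ = 2/EI and f₁₂ = f₂₁ = 1/EI.
Compatibility — zero rotation at each built-in end:
  2 M_1 + 1 M_2 = 240.8
  1 M_1 + 2 M_2 = 303.8
Solving the pair gives M_1 = 59.25 kip·ft and M_2 = 122.2 kip·ft (hogging).

M_1 = 59.25 kip·ft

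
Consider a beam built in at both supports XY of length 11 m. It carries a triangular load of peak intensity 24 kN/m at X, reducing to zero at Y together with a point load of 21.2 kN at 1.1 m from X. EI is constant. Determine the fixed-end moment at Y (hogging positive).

Take the two fixed-end moments M_X, M_Y as redundants; the released structure is the simple span XY.
On the primary (simply-supported) span, the end slopes from the loading are:
  at X: triangular load, peak 24: w₀L³/(45EI) = 709.9/EI
  at Y: triangular load, peak 24: 7w₀L³/(360EI) = 621.1/EI
  at X: point load 21.2 at a = 1.1: Pab(L + b)/(6LEI) = 73.11/EI
  at Y: point load 21.2 at a = 1.1: Pab(L + a)/(6LEI) = 42.33/EI
  θ_X0 = 783/EI,  θ_Y0 = 663.5/EI
Flexibility coefficients: a unit moment at one end gives L/(3EI) there and L/(6EI) at the far end, so f₁₁ = f₂₂ = 3.667/EI and f₁₂ = f₂₁ = 1.833/EI.
Compatibility — zero rotation at each built-in end:
  3.667 M_X + 1.833 M_Y = 783
  1.833 M_X + 3.667 M_Y = 663.5
Solving the pair gives M_X = 164.1 kN·m and M_Y = 98.9 kN·m (hogging).

M_Y = 98.9 kN·m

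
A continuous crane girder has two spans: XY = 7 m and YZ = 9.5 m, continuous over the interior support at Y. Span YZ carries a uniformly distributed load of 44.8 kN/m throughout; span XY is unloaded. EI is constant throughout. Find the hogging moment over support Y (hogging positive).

M_Y = 291 kN·m

Take M_Y as the redundant. Released structure: two simple spans XY and YZ with a hinge at Y.
Rotations at Y on the released spans (each span's end-slope, ×1/EI):
  span YZ: UDL 44.8: wL³/(24EI) = 1600/EI
  relative rotation θ_0 = (0 + 1600)/EI = 1600/EI
A unit hogging moment at Y produces rotation L₁/(3EI) + L₂/(3EI) = 5.5/EI.
Slope continuity at Y: θ_0 = M_Y·5.5/EI, so M_Y = 1600/5.5 = 291 kN·m (hogging).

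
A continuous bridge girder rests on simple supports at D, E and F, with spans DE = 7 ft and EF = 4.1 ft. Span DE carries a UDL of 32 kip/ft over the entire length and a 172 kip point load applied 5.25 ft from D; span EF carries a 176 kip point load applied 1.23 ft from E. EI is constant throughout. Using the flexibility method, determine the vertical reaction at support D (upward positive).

Release continuity at E by inserting a hinge; the redundant is the internal moment M_E. The primary structure is two simply-supported spans DE and EF.
End slopes at the hinge E, treating each span as simply supported:
  span DE: UDL 32: wL³/(24EI) = 457.3/EI
  span DE: point load 172 at a = 5.25: Pab(L + a)/(6LEI) = 460.9/EI
  span EF: point load 176 at a = 1.23: Pab(L + b)/(6LEI) = 176/EI
  relative rotation θ_0 = (918.2 + 176)/EI = 1094/EI
A unit hogging moment at E produces rotation L₁/(3EI) + L₂/(3EI) = 3.7/EI.
Compatibility: M_E·(L₁+L₂)/(3EI) = θ_0, giving M_E = 295.7 kip·ft (hogging).
Span DE, ΣM about D with M_E applied at E: R_E^{DE}·7 = 1687 + 295.7, so R_E^{DE} = 283.2 kip and R_D = 396 − 283.2 = 112.8 kip.

R_D = 112.8 kip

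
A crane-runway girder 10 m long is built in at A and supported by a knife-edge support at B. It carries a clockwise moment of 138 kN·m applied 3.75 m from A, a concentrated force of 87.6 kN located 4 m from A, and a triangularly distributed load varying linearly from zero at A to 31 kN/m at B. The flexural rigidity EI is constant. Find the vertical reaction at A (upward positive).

R_A = 126.5 kN

Remove the prop at B; the released (primary) structure is a cantilever built in at A.
Free-end deflection of the primary structure under the applied loading (downward +):
  clockwise couple 138 at a = 3.75: M₀a(2L − a)/(2EI) = 4205/EI
  point load 87.6 at a = 4: Pa²(3L − a)/(6EI) = 6074/EI
  triangular load, peak 31 at the free end: 11w₀L⁴/(120EI) = 28417/EI
  δ_0 = 38695/EI
Flexibility coefficient — unit upward force at B: δ_{BB} = L³/(3EI) = 333.3/EI.
The prop prevents deflection at B: R_B = δ_0/δ_{BB} = 38695/333.3 = 116.1 kN.
Vertical equilibrium: R_A = ΣP − R_B = 242.6 − 116.1 = 126.5 kN.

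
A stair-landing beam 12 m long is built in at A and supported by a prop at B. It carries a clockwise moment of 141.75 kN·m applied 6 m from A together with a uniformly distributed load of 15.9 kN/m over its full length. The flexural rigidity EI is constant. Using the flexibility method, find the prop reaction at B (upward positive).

R_B = 84.84 kN

Remove the prop at B; the released (primary) structure is a cantilever built in at A.
Free-end deflection of the primary structure under the applied loading (downward +):
  clockwise couple 141.75 at a = 6: M₀a(2L − a)/(2EI) = 7654/EI
  UDL 15.9: wL⁴/(8EI) = 41213/EI
  δ_0 = 48867/EI
Tip deflection under a unit load at B: L³/(3EI) = 576/EI.
Compatibility at B: δ_0 − R_B·δ_{BB} = 0, so R_B = 48867/576 = 84.84 kN.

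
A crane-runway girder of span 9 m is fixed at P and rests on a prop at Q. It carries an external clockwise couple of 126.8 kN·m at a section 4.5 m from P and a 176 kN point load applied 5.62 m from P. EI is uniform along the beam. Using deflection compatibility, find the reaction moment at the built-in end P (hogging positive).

Take the reaction at Q as the redundant and release it; the primary structure is a cantilever fixed at P.
Deflection at Q on the released cantilever, summing each load's contribution:
  clockwise couple 126.8 at a = 4.5: M₀a(2L − a)/(2EI) = 3852/EI
  point load 176 at a = 5.62: Pa²(3L − a)/(6EI) = 19808/EI
  δ_0 = 23660/EI
Flexibility coefficient — unit upward force at Q: δ_{QQ} = L³/(3EI) = 243/EI.
The prop prevents deflection at Q: R_Q = δ_0/δ_{QQ} = 23660/243 = 97.36 kN.
Moment equilibrium about P: M_P = Σ(load moments about P) − R_Q·L = 1116 − 97.36×9 = 239.6 kN·m.

M_P = 239.6 kN·m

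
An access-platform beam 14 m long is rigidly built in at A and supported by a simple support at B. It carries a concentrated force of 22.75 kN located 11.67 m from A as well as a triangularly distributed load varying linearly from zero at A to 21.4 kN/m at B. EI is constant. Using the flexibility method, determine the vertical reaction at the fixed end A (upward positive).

Release the roller at B. Primary structure: cantilever fixed at A.
Primary-structure tip deflection at B by superposition:
  point load 22.75 at a = 11.67: Pa²(3L − a)/(6EI) = 15662/EI
  triangular load, peak 21.4 at the free end: 11w₀L⁴/(120EI) = 75359/EI
  δ_0 = 91021/EI
Flexibility coefficient — unit upward force at B: δ_{BB} = L³/(3EI) = 914.7/EI.
The prop prevents deflection at B: R_B = δ_0/δ_{BB} = 91021/914.7 = 99.51 kN.
Vertical equilibrium: R_A = ΣP − R_B = 172.6 − 99.51 = 73.04 kN.

R_A = 73.04 kN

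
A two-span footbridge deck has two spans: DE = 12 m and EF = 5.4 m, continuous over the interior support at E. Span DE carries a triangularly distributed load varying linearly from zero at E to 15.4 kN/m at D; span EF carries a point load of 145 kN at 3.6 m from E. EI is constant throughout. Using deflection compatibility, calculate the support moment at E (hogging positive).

M_E = 125.2 kN·m

Take M_E as the redundant. Released structure: two simple spans DE and EF with a hinge at E.
Discontinuity in slope at E on the released structure — sum the simple-span end rotations:
  span DE: triangular load, peak 15.4: 7w₀L³/(360EI) = 517.4/EI
  span EF: point load 145 at a = 3.6: Pab(L + b)/(6LEI) = 208.8/EI
  relative rotation θ_0 = (517.4 + 208.8)/EI = 726.2/EI
A unit hogging moment at E produces rotation L₁/(3EI) + L₂/(3EI) = 5.8/EI.
Compatibility: M_E·(L₁+L₂)/(3EI) = θ_0, giving M_E = 125.2 kN·m (hogging).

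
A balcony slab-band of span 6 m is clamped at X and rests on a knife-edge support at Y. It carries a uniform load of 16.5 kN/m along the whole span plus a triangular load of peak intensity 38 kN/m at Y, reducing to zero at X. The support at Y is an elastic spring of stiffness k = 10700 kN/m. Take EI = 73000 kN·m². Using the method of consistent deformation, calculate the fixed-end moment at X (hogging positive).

Remove the prop at Y; the released (primary) structure is a cantilever built in at X.
Downward deflection at the released point Y due to the loads:
  UDL 16.5: wL⁴/(8EI) = 2673/EI
  triangular load, peak 38 at the free end: 11w₀L⁴/(120EI) = 4514/EI
  δ_0 = 7187/EI
Flexibility coefficient — unit upward force at Y: δ_{YY} = L³/(3EI) = 72/EI.
With EI = 73000 kN·m²: δ_0 = 0.098458 m and δ_{YY} = 0.000986 m/kN.
Compatibility — the spring shortens by R_Y/k under the reaction it provides: δ_0 − R_Y·δ_{YY} = R_Y/k. With 1/k = 0.000093 m/kN, R_Y = δ_0 / (δ_{YY} + 1/k) = 0.098458 / (0.000986 + 0.000093) = 91.18 kN.
Moment equilibrium about X: M_X = Σ(load moments about X) − R_Y·L = 753 − 91.18×6 = 205.9 kN·m.

M_X = 205.9 kN·m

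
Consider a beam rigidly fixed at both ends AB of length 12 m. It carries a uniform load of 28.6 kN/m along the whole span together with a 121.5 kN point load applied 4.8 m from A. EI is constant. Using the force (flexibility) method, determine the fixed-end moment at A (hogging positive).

Take the two fixed-end moments M_A, M_B as redundants; the released structure is the simple span AB.
End rotations of the released simple span under the applied load (×1/EI):
  at A: UDL 28.6: wL³/(24EI) = 2059/EI
  at B: UDL 28.6: wL³/(24EI) = 2059/EI
  at A: point load 121.5 at a = 4.8: Pab(L + b)/(6LEI) = 1120/EI
  at B: point load 121.5 at a = 4.8: Pab(L + a)/(6LEI) = 979.8/EI
  θ_A0 = 3179/EI,  θ_B0 = 3039/EI
Flexibility coefficients: a unit moment at one end gives L/(3EI) there and L/(6EI) at the far end, so f₁₁ = f₂₂ = 4/EI and f₁₂ = f₂₁ = 2/EI.
Compatibility — zero rotation at each built-in end:
  4 M_A + 2 M_B = 3179
  2 M_A + 4 M_B = 3039
Solving the pair gives M_A = 553.2 kN·m and M_B = 483.2 kN·m (hogging).

M_A = 553.2 kN·m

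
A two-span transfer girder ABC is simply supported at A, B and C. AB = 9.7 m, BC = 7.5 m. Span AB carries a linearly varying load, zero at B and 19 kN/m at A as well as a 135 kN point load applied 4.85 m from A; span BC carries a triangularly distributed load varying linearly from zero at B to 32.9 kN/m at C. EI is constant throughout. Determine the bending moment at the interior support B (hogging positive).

Insert a hinge at B; M_B is the redundant, and each span becomes simply supported.
Rotations at B on the released spans (each span's end-slope, ×1/EI):
  span AB: triangular load, peak 19: 7w₀L³/(360EI) = 337.2/EI
  span AB: point load 135 at a = 4.85: Pab(L + a)/(6LEI) = 793.9/EI
  span BC: triangular load, peak 32.9: 7w₀L³/(360EI) = 269.9/EI
  relative rotation θ_0 = (1131 + 269.9)/EI = 1401/EI
A unit hogging moment at B produces rotation L₁/(3EI) + L₂/(3EI) = 5.733/EI.
Compatibility: M_B·(L₁+L₂)/(3EI) = θ_0, giving M_B = 244.4 kN·m (hogging).

M_B = 244.4 kN·m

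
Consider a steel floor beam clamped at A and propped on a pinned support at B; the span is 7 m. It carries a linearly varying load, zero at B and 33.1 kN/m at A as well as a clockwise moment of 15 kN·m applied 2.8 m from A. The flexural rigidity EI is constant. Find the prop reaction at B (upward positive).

Release the roller at B. Primary structure: cantilever fixed at A.
Primary-structure tip deflection at B by superposition:
  triangular load, peak 33.1 at the fixed end: w₀L⁴/(30EI) = 2649/EI
  clockwise couple 15 at a = 2.8: M₀a(2L − a)/(2EI) = 235.2/EI
  δ_0 = 2884/EI
Tip deflection under a unit load at B: L³/(3EI) = 114.3/EI.
The prop prevents deflection at B: R_B = δ_0/δ_{BB} = 2884/114.3 = 25.23 kN.

R_B = 25.23 kN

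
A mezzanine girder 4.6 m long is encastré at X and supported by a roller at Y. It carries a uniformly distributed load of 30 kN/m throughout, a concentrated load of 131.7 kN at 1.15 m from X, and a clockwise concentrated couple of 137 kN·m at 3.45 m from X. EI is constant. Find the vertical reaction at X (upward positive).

Remove the prop at Y; the released (primary) structure is a cantilever built in at X.
Primary-structure tip deflection at Y by superposition:
  UDL 30: wL⁴/(8EI) = 1679/EI
  point load 131.7 at a = 1.15: Pa²(3L − a)/(6EI) = 367.2/EI
  clockwise couple 137 at a = 3.45: M₀a(2L − a)/(2EI) = 1359/EI
  δ_0 = 3405/EI
Flexibility coefficient — unit upward force at Y: δ_{YY} = L³/(3EI) = 32.45/EI.
The prop prevents deflection at Y: R_Y = δ_0/δ_{YY} = 3405/32.45 = 104.9 kN.
Vertical equilibrium: R_X = ΣP − R_Y = 269.7 − 104.9 = 164.8 kN.

R_X = 164.8 kN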